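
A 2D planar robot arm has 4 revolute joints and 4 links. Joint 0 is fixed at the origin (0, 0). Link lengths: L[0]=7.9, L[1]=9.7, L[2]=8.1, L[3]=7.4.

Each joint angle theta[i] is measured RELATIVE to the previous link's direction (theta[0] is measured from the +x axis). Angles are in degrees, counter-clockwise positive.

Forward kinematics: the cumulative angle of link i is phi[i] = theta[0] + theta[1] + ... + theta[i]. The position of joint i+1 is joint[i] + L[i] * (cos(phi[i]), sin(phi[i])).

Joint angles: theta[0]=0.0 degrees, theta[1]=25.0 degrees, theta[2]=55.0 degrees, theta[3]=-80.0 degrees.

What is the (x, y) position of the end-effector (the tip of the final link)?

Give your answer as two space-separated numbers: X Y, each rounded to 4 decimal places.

joint[0] = (0.0000, 0.0000)  (base)
link 0: phi[0] = 0 = 0 deg
  cos(0 deg) = 1.0000, sin(0 deg) = 0.0000
  joint[1] = (0.0000, 0.0000) + 7.9 * (1.0000, 0.0000) = (0.0000 + 7.9000, 0.0000 + 0.0000) = (7.9000, 0.0000)
link 1: phi[1] = 0 + 25 = 25 deg
  cos(25 deg) = 0.9063, sin(25 deg) = 0.4226
  joint[2] = (7.9000, 0.0000) + 9.7 * (0.9063, 0.4226) = (7.9000 + 8.7912, 0.0000 + 4.0994) = (16.6912, 4.0994)
link 2: phi[2] = 0 + 25 + 55 = 80 deg
  cos(80 deg) = 0.1736, sin(80 deg) = 0.9848
  joint[3] = (16.6912, 4.0994) + 8.1 * (0.1736, 0.9848) = (16.6912 + 1.4066, 4.0994 + 7.9769) = (18.0977, 12.0763)
link 3: phi[3] = 0 + 25 + 55 + -80 = 0 deg
  cos(0 deg) = 1.0000, sin(0 deg) = 0.0000
  joint[4] = (18.0977, 12.0763) + 7.4 * (1.0000, 0.0000) = (18.0977 + 7.4000, 12.0763 + 0.0000) = (25.4977, 12.0763)
End effector: (25.4977, 12.0763)

Answer: 25.4977 12.0763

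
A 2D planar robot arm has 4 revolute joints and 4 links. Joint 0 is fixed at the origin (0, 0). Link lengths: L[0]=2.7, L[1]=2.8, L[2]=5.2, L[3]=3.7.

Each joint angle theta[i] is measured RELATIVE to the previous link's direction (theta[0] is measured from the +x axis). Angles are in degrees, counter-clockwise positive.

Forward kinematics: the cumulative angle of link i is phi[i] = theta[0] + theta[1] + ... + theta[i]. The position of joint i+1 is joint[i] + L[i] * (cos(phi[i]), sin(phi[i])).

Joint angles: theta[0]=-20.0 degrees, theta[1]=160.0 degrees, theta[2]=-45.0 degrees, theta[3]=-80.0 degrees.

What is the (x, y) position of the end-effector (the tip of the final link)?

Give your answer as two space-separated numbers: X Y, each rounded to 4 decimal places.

Answer: 3.5130 7.0142

Derivation:
joint[0] = (0.0000, 0.0000)  (base)
link 0: phi[0] = -20 = -20 deg
  cos(-20 deg) = 0.9397, sin(-20 deg) = -0.3420
  joint[1] = (0.0000, 0.0000) + 2.7 * (0.9397, -0.3420) = (0.0000 + 2.5372, 0.0000 + -0.9235) = (2.5372, -0.9235)
link 1: phi[1] = -20 + 160 = 140 deg
  cos(140 deg) = -0.7660, sin(140 deg) = 0.6428
  joint[2] = (2.5372, -0.9235) + 2.8 * (-0.7660, 0.6428) = (2.5372 + -2.1449, -0.9235 + 1.7998) = (0.3922, 0.8764)
link 2: phi[2] = -20 + 160 + -45 = 95 deg
  cos(95 deg) = -0.0872, sin(95 deg) = 0.9962
  joint[3] = (0.3922, 0.8764) + 5.2 * (-0.0872, 0.9962) = (0.3922 + -0.4532, 0.8764 + 5.1802) = (-0.0610, 6.0566)
link 3: phi[3] = -20 + 160 + -45 + -80 = 15 deg
  cos(15 deg) = 0.9659, sin(15 deg) = 0.2588
  joint[4] = (-0.0610, 6.0566) + 3.7 * (0.9659, 0.2588) = (-0.0610 + 3.5739, 6.0566 + 0.9576) = (3.5130, 7.0142)
End effector: (3.5130, 7.0142)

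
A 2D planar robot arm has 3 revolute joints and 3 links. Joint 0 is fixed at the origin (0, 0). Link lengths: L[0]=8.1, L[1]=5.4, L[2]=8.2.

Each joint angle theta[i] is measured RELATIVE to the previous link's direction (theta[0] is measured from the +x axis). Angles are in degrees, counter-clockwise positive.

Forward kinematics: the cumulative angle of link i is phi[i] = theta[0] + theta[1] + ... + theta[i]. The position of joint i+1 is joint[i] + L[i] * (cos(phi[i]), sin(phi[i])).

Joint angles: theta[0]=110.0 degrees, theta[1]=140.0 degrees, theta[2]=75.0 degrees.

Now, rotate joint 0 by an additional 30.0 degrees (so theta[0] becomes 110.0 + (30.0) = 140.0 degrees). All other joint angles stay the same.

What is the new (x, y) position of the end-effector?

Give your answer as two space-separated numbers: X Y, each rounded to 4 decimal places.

joint[0] = (0.0000, 0.0000)  (base)
link 0: phi[0] = 140 = 140 deg
  cos(140 deg) = -0.7660, sin(140 deg) = 0.6428
  joint[1] = (0.0000, 0.0000) + 8.1 * (-0.7660, 0.6428) = (0.0000 + -6.2050, 0.0000 + 5.2066) = (-6.2050, 5.2066)
link 1: phi[1] = 140 + 140 = 280 deg
  cos(280 deg) = 0.1736, sin(280 deg) = -0.9848
  joint[2] = (-6.2050, 5.2066) + 5.4 * (0.1736, -0.9848) = (-6.2050 + 0.9377, 5.2066 + -5.3180) = (-5.2673, -0.1114)
link 2: phi[2] = 140 + 140 + 75 = 355 deg
  cos(355 deg) = 0.9962, sin(355 deg) = -0.0872
  joint[3] = (-5.2673, -0.1114) + 8.2 * (0.9962, -0.0872) = (-5.2673 + 8.1688, -0.1114 + -0.7147) = (2.9015, -0.8261)
End effector: (2.9015, -0.8261)

Answer: 2.9015 -0.8261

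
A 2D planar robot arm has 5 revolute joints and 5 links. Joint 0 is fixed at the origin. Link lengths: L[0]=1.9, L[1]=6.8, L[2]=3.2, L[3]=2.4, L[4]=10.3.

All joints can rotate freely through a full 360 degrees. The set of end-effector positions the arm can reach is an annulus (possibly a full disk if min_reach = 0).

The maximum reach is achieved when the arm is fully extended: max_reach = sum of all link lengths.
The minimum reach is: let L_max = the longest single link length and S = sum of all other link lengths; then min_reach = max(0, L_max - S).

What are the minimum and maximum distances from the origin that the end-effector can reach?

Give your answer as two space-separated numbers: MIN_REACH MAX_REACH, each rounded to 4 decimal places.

Answer: 0.0000 24.6000

Derivation:
Link lengths: [1.9, 6.8, 3.2, 2.4, 10.3]
max_reach = 1.9 + 6.8 + 3.2 + 2.4 + 10.3 = 24.6
L_max = max([1.9, 6.8, 3.2, 2.4, 10.3]) = 10.3
S (sum of others) = 24.6 - 10.3 = 14.3
min_reach = max(0, 10.3 - 14.3) = max(0, -4) = 0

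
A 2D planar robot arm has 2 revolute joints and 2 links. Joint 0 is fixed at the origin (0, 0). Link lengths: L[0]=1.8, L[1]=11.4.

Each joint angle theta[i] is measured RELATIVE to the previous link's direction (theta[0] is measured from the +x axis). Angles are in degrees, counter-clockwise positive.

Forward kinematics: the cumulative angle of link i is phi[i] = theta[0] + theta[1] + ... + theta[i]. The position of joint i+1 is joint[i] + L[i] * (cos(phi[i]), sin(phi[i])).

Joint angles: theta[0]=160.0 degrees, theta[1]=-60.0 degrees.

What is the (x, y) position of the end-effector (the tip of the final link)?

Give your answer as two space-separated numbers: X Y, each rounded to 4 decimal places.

joint[0] = (0.0000, 0.0000)  (base)
link 0: phi[0] = 160 = 160 deg
  cos(160 deg) = -0.9397, sin(160 deg) = 0.3420
  joint[1] = (0.0000, 0.0000) + 1.8 * (-0.9397, 0.3420) = (0.0000 + -1.6914, 0.0000 + 0.6156) = (-1.6914, 0.6156)
link 1: phi[1] = 160 + -60 = 100 deg
  cos(100 deg) = -0.1736, sin(100 deg) = 0.9848
  joint[2] = (-1.6914, 0.6156) + 11.4 * (-0.1736, 0.9848) = (-1.6914 + -1.9796, 0.6156 + 11.2268) = (-3.6710, 11.8424)
End effector: (-3.6710, 11.8424)

Answer: -3.6710 11.8424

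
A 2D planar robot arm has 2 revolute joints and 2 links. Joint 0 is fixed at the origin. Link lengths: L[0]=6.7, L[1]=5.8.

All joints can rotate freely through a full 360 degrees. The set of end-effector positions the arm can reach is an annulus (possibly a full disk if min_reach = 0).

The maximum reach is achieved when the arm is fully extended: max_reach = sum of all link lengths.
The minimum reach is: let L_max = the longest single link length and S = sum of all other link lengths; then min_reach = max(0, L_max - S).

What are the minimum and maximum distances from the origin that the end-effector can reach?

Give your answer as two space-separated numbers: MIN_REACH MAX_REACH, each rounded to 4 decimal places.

Answer: 0.9000 12.5000

Derivation:
Link lengths: [6.7, 5.8]
max_reach = 6.7 + 5.8 = 12.5
L_max = max([6.7, 5.8]) = 6.7
S (sum of others) = 12.5 - 6.7 = 5.8
min_reach = max(0, 6.7 - 5.8) = max(0, 0.9) = 0.9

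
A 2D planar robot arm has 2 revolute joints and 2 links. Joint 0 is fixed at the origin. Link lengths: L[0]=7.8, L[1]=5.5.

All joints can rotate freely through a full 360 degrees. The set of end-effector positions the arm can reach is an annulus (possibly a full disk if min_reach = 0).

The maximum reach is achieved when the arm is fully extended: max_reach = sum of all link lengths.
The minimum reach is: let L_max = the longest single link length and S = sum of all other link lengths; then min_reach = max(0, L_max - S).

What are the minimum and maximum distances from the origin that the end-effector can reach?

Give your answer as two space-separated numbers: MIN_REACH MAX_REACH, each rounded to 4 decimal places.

Answer: 2.3000 13.3000

Derivation:
Link lengths: [7.8, 5.5]
max_reach = 7.8 + 5.5 = 13.3
L_max = max([7.8, 5.5]) = 7.8
S (sum of others) = 13.3 - 7.8 = 5.5
min_reach = max(0, 7.8 - 5.5) = max(0, 2.3) = 2.3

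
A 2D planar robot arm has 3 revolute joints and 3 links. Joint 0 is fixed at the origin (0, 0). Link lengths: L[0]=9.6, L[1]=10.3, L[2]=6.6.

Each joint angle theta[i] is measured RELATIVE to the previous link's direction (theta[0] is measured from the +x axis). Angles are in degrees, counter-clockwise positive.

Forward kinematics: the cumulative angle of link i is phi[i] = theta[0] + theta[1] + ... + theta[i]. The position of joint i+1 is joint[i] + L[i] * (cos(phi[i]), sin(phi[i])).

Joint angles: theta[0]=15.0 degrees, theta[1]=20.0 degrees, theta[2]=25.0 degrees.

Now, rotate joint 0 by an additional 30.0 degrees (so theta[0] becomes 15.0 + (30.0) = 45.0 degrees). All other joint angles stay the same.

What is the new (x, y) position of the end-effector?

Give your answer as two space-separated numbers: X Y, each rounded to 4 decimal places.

Answer: 11.1412 22.7232

Derivation:
joint[0] = (0.0000, 0.0000)  (base)
link 0: phi[0] = 45 = 45 deg
  cos(45 deg) = 0.7071, sin(45 deg) = 0.7071
  joint[1] = (0.0000, 0.0000) + 9.6 * (0.7071, 0.7071) = (0.0000 + 6.7882, 0.0000 + 6.7882) = (6.7882, 6.7882)
link 1: phi[1] = 45 + 20 = 65 deg
  cos(65 deg) = 0.4226, sin(65 deg) = 0.9063
  joint[2] = (6.7882, 6.7882) + 10.3 * (0.4226, 0.9063) = (6.7882 + 4.3530, 6.7882 + 9.3350) = (11.1412, 16.1232)
link 2: phi[2] = 45 + 20 + 25 = 90 deg
  cos(90 deg) = 0.0000, sin(90 deg) = 1.0000
  joint[3] = (11.1412, 16.1232) + 6.6 * (0.0000, 1.0000) = (11.1412 + 0.0000, 16.1232 + 6.6000) = (11.1412, 22.7232)
End effector: (11.1412, 22.7232)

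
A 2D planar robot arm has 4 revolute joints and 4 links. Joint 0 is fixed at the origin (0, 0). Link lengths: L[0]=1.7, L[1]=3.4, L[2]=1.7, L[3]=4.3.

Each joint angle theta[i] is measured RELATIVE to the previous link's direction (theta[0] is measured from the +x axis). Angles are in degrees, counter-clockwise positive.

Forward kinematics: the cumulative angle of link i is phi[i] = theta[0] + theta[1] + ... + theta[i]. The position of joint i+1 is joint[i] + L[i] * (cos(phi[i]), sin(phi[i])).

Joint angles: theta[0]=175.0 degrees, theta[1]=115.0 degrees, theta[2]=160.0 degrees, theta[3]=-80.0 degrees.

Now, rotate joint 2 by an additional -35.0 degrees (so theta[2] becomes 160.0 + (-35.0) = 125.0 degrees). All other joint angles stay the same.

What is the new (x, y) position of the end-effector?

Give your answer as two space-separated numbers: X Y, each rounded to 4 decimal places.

Answer: 4.3415 -3.4715

Derivation:
joint[0] = (0.0000, 0.0000)  (base)
link 0: phi[0] = 175 = 175 deg
  cos(175 deg) = -0.9962, sin(175 deg) = 0.0872
  joint[1] = (0.0000, 0.0000) + 1.7 * (-0.9962, 0.0872) = (0.0000 + -1.6935, 0.0000 + 0.1482) = (-1.6935, 0.1482)
link 1: phi[1] = 175 + 115 = 290 deg
  cos(290 deg) = 0.3420, sin(290 deg) = -0.9397
  joint[2] = (-1.6935, 0.1482) + 3.4 * (0.3420, -0.9397) = (-1.6935 + 1.1629, 0.1482 + -3.1950) = (-0.5307, -3.0468)
link 2: phi[2] = 175 + 115 + 125 = 415 deg
  cos(415 deg) = 0.5736, sin(415 deg) = 0.8192
  joint[3] = (-0.5307, -3.0468) + 1.7 * (0.5736, 0.8192) = (-0.5307 + 0.9751, -3.0468 + 1.3926) = (0.4444, -1.6542)
link 3: phi[3] = 175 + 115 + 125 + -80 = 335 deg
  cos(335 deg) = 0.9063, sin(335 deg) = -0.4226
  joint[4] = (0.4444, -1.6542) + 4.3 * (0.9063, -0.4226) = (0.4444 + 3.8971, -1.6542 + -1.8173) = (4.3415, -3.4715)
End effector: (4.3415, -3.4715)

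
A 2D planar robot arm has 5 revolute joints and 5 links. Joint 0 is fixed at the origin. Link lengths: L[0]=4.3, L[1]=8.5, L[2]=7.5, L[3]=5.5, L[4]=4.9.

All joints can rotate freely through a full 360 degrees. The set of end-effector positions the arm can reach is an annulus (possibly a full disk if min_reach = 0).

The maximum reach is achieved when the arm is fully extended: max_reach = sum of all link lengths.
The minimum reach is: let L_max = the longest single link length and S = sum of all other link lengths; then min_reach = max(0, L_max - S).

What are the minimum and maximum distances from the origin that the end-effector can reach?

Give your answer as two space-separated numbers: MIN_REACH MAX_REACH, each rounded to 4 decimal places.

Link lengths: [4.3, 8.5, 7.5, 5.5, 4.9]
max_reach = 4.3 + 8.5 + 7.5 + 5.5 + 4.9 = 30.7
L_max = max([4.3, 8.5, 7.5, 5.5, 4.9]) = 8.5
S (sum of others) = 30.7 - 8.5 = 22.2
min_reach = max(0, 8.5 - 22.2) = max(0, -13.7) = 0

Answer: 0.0000 30.7000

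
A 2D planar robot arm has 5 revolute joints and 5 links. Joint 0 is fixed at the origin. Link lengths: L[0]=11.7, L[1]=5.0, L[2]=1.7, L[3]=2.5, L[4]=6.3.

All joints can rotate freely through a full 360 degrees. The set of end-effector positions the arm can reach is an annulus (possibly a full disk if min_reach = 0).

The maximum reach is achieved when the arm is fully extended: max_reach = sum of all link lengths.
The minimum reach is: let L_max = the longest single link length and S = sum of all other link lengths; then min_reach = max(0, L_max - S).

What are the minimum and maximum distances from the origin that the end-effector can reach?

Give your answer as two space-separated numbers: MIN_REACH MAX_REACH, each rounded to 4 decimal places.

Answer: 0.0000 27.2000

Derivation:
Link lengths: [11.7, 5.0, 1.7, 2.5, 6.3]
max_reach = 11.7 + 5 + 1.7 + 2.5 + 6.3 = 27.2
L_max = max([11.7, 5.0, 1.7, 2.5, 6.3]) = 11.7
S (sum of others) = 27.2 - 11.7 = 15.5
min_reach = max(0, 11.7 - 15.5) = max(0, -3.8) = 0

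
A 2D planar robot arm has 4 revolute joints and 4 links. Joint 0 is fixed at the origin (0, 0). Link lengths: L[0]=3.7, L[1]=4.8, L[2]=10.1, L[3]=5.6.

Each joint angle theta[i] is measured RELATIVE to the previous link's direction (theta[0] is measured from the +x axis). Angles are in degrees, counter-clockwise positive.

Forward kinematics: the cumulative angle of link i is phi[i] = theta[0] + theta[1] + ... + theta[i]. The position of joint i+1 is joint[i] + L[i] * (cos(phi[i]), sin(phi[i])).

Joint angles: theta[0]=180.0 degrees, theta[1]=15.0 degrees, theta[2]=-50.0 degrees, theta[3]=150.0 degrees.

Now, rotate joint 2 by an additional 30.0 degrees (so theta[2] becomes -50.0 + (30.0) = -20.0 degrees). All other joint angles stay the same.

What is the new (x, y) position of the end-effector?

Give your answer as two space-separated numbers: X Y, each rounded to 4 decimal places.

Answer: -13.8108 -3.5741

Derivation:
joint[0] = (0.0000, 0.0000)  (base)
link 0: phi[0] = 180 = 180 deg
  cos(180 deg) = -1.0000, sin(180 deg) = 0.0000
  joint[1] = (0.0000, 0.0000) + 3.7 * (-1.0000, 0.0000) = (0.0000 + -3.7000, 0.0000 + 0.0000) = (-3.7000, 0.0000)
link 1: phi[1] = 180 + 15 = 195 deg
  cos(195 deg) = -0.9659, sin(195 deg) = -0.2588
  joint[2] = (-3.7000, 0.0000) + 4.8 * (-0.9659, -0.2588) = (-3.7000 + -4.6364, 0.0000 + -1.2423) = (-8.3364, -1.2423)
link 2: phi[2] = 180 + 15 + -20 = 175 deg
  cos(175 deg) = -0.9962, sin(175 deg) = 0.0872
  joint[3] = (-8.3364, -1.2423) + 10.1 * (-0.9962, 0.0872) = (-8.3364 + -10.0616, -1.2423 + 0.8803) = (-18.3980, -0.3621)
link 3: phi[3] = 180 + 15 + -20 + 150 = 325 deg
  cos(325 deg) = 0.8192, sin(325 deg) = -0.5736
  joint[4] = (-18.3980, -0.3621) + 5.6 * (0.8192, -0.5736) = (-18.3980 + 4.5873, -0.3621 + -3.2120) = (-13.8108, -3.5741)
End effector: (-13.8108, -3.5741)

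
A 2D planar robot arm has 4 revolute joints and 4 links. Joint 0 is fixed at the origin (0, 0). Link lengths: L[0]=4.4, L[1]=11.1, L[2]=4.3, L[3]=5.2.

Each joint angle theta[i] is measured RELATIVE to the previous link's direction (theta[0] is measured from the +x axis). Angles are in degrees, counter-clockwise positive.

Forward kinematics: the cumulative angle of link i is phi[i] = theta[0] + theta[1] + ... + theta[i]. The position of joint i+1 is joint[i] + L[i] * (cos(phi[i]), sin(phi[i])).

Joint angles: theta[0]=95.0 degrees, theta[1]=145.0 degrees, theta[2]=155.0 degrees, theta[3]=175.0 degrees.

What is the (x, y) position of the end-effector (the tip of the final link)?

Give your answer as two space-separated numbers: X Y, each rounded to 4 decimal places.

joint[0] = (0.0000, 0.0000)  (base)
link 0: phi[0] = 95 = 95 deg
  cos(95 deg) = -0.0872, sin(95 deg) = 0.9962
  joint[1] = (0.0000, 0.0000) + 4.4 * (-0.0872, 0.9962) = (0.0000 + -0.3835, 0.0000 + 4.3833) = (-0.3835, 4.3833)
link 1: phi[1] = 95 + 145 = 240 deg
  cos(240 deg) = -0.5000, sin(240 deg) = -0.8660
  joint[2] = (-0.3835, 4.3833) + 11.1 * (-0.5000, -0.8660) = (-0.3835 + -5.5500, 4.3833 + -9.6129) = (-5.9335, -5.2296)
link 2: phi[2] = 95 + 145 + 155 = 395 deg
  cos(395 deg) = 0.8192, sin(395 deg) = 0.5736
  joint[3] = (-5.9335, -5.2296) + 4.3 * (0.8192, 0.5736) = (-5.9335 + 3.5224, -5.2296 + 2.4664) = (-2.4111, -2.7632)
link 3: phi[3] = 95 + 145 + 155 + 175 = 570 deg
  cos(570 deg) = -0.8660, sin(570 deg) = -0.5000
  joint[4] = (-2.4111, -2.7632) + 5.2 * (-0.8660, -0.5000) = (-2.4111 + -4.5033, -2.7632 + -2.6000) = (-6.9145, -5.3632)
End effector: (-6.9145, -5.3632)

Answer: -6.9145 -5.3632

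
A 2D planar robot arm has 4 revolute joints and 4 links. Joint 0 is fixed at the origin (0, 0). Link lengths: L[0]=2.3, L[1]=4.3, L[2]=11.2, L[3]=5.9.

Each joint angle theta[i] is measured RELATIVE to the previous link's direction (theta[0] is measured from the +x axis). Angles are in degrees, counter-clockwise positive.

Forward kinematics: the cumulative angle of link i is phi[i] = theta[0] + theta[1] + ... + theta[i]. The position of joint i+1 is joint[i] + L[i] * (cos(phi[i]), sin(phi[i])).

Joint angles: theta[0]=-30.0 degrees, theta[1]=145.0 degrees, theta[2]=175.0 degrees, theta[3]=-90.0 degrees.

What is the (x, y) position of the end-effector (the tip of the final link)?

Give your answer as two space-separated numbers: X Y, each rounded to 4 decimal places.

Answer: -1.5390 -9.7954

Derivation:
joint[0] = (0.0000, 0.0000)  (base)
link 0: phi[0] = -30 = -30 deg
  cos(-30 deg) = 0.8660, sin(-30 deg) = -0.5000
  joint[1] = (0.0000, 0.0000) + 2.3 * (0.8660, -0.5000) = (0.0000 + 1.9919, 0.0000 + -1.1500) = (1.9919, -1.1500)
link 1: phi[1] = -30 + 145 = 115 deg
  cos(115 deg) = -0.4226, sin(115 deg) = 0.9063
  joint[2] = (1.9919, -1.1500) + 4.3 * (-0.4226, 0.9063) = (1.9919 + -1.8173, -1.1500 + 3.8971) = (0.1746, 2.7471)
link 2: phi[2] = -30 + 145 + 175 = 290 deg
  cos(290 deg) = 0.3420, sin(290 deg) = -0.9397
  joint[3] = (0.1746, 2.7471) + 11.2 * (0.3420, -0.9397) = (0.1746 + 3.8306, 2.7471 + -10.5246) = (4.0052, -7.7774)
link 3: phi[3] = -30 + 145 + 175 + -90 = 200 deg
  cos(200 deg) = -0.9397, sin(200 deg) = -0.3420
  joint[4] = (4.0052, -7.7774) + 5.9 * (-0.9397, -0.3420) = (4.0052 + -5.5442, -7.7774 + -2.0179) = (-1.5390, -9.7954)
End effector: (-1.5390, -9.7954)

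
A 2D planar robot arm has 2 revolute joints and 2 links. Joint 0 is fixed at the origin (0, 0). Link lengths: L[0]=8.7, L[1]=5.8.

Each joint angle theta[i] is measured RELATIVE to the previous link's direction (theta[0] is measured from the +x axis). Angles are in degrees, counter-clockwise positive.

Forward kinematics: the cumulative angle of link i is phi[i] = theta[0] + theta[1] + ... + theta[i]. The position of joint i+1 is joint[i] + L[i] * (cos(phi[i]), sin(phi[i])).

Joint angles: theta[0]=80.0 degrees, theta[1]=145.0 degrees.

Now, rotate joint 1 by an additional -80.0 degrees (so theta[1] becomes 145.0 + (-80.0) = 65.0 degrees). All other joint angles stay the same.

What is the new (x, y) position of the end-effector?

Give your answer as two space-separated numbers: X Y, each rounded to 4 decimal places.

Answer: -3.2403 11.8946

Derivation:
joint[0] = (0.0000, 0.0000)  (base)
link 0: phi[0] = 80 = 80 deg
  cos(80 deg) = 0.1736, sin(80 deg) = 0.9848
  joint[1] = (0.0000, 0.0000) + 8.7 * (0.1736, 0.9848) = (0.0000 + 1.5107, 0.0000 + 8.5678) = (1.5107, 8.5678)
link 1: phi[1] = 80 + 65 = 145 deg
  cos(145 deg) = -0.8192, sin(145 deg) = 0.5736
  joint[2] = (1.5107, 8.5678) + 5.8 * (-0.8192, 0.5736) = (1.5107 + -4.7511, 8.5678 + 3.3267) = (-3.2403, 11.8946)
End effector: (-3.2403, 11.8946)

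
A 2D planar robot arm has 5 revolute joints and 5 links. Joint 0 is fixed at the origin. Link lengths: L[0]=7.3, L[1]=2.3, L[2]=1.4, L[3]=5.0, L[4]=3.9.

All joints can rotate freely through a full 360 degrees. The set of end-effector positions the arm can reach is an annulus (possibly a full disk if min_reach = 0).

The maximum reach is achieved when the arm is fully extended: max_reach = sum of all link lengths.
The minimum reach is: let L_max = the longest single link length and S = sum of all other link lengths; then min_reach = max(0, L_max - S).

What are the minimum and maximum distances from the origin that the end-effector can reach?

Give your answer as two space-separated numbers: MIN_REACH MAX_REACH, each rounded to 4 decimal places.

Link lengths: [7.3, 2.3, 1.4, 5.0, 3.9]
max_reach = 7.3 + 2.3 + 1.4 + 5 + 3.9 = 19.9
L_max = max([7.3, 2.3, 1.4, 5.0, 3.9]) = 7.3
S (sum of others) = 19.9 - 7.3 = 12.6
min_reach = max(0, 7.3 - 12.6) = max(0, -5.3) = 0

Answer: 0.0000 19.9000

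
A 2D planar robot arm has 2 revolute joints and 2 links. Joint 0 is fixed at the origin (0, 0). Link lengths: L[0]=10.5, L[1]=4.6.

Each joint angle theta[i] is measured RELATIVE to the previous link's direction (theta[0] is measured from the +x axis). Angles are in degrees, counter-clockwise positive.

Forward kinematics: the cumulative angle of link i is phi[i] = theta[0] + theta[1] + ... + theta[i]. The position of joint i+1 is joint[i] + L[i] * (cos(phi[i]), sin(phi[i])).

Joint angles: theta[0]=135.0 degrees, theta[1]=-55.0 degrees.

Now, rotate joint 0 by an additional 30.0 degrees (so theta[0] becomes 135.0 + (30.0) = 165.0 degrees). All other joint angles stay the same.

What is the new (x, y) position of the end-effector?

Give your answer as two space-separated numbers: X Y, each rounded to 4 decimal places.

Answer: -11.7155 7.0402

Derivation:
joint[0] = (0.0000, 0.0000)  (base)
link 0: phi[0] = 165 = 165 deg
  cos(165 deg) = -0.9659, sin(165 deg) = 0.2588
  joint[1] = (0.0000, 0.0000) + 10.5 * (-0.9659, 0.2588) = (0.0000 + -10.1422, 0.0000 + 2.7176) = (-10.1422, 2.7176)
link 1: phi[1] = 165 + -55 = 110 deg
  cos(110 deg) = -0.3420, sin(110 deg) = 0.9397
  joint[2] = (-10.1422, 2.7176) + 4.6 * (-0.3420, 0.9397) = (-10.1422 + -1.5733, 2.7176 + 4.3226) = (-11.7155, 7.0402)
End effector: (-11.7155, 7.0402)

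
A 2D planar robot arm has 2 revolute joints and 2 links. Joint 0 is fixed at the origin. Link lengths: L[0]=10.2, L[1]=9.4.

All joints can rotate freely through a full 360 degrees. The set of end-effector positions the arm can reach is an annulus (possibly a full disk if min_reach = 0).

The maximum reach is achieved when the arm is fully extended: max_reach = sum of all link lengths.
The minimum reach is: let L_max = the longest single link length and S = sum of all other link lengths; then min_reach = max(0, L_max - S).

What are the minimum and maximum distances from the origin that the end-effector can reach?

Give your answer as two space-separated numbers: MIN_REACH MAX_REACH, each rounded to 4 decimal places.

Link lengths: [10.2, 9.4]
max_reach = 10.2 + 9.4 = 19.6
L_max = max([10.2, 9.4]) = 10.2
S (sum of others) = 19.6 - 10.2 = 9.4
min_reach = max(0, 10.2 - 9.4) = max(0, 0.8) = 0.8

Answer: 0.8000 19.6000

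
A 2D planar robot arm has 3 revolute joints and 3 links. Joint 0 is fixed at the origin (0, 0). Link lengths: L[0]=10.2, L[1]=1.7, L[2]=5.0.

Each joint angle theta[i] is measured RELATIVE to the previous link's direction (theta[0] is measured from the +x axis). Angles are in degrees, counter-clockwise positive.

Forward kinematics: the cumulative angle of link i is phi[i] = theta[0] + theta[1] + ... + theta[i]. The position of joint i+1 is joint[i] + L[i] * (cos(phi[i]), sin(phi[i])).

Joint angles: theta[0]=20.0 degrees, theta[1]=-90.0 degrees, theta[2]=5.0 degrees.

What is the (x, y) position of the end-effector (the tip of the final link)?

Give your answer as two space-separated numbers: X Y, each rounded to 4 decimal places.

Answer: 12.2794 -2.6404

Derivation:
joint[0] = (0.0000, 0.0000)  (base)
link 0: phi[0] = 20 = 20 deg
  cos(20 deg) = 0.9397, sin(20 deg) = 0.3420
  joint[1] = (0.0000, 0.0000) + 10.2 * (0.9397, 0.3420) = (0.0000 + 9.5849, 0.0000 + 3.4886) = (9.5849, 3.4886)
link 1: phi[1] = 20 + -90 = -70 deg
  cos(-70 deg) = 0.3420, sin(-70 deg) = -0.9397
  joint[2] = (9.5849, 3.4886) + 1.7 * (0.3420, -0.9397) = (9.5849 + 0.5814, 3.4886 + -1.5975) = (10.1663, 1.8911)
link 2: phi[2] = 20 + -90 + 5 = -65 deg
  cos(-65 deg) = 0.4226, sin(-65 deg) = -0.9063
  joint[3] = (10.1663, 1.8911) + 5 * (0.4226, -0.9063) = (10.1663 + 2.1131, 1.8911 + -4.5315) = (12.2794, -2.6404)
End effector: (12.2794, -2.6404)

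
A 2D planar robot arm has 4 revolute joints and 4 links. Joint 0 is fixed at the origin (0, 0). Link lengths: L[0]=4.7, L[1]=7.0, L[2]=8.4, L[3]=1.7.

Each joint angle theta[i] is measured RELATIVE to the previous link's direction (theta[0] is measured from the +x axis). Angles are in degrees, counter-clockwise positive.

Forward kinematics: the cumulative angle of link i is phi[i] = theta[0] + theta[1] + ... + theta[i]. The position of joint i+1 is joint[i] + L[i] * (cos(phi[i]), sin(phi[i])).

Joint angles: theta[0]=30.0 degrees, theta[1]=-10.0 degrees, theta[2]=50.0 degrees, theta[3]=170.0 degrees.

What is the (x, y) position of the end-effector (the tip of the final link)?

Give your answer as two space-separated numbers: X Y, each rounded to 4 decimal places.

joint[0] = (0.0000, 0.0000)  (base)
link 0: phi[0] = 30 = 30 deg
  cos(30 deg) = 0.8660, sin(30 deg) = 0.5000
  joint[1] = (0.0000, 0.0000) + 4.7 * (0.8660, 0.5000) = (0.0000 + 4.0703, 0.0000 + 2.3500) = (4.0703, 2.3500)
link 1: phi[1] = 30 + -10 = 20 deg
  cos(20 deg) = 0.9397, sin(20 deg) = 0.3420
  joint[2] = (4.0703, 2.3500) + 7 * (0.9397, 0.3420) = (4.0703 + 6.5778, 2.3500 + 2.3941) = (10.6482, 4.7441)
link 2: phi[2] = 30 + -10 + 50 = 70 deg
  cos(70 deg) = 0.3420, sin(70 deg) = 0.9397
  joint[3] = (10.6482, 4.7441) + 8.4 * (0.3420, 0.9397) = (10.6482 + 2.8730, 4.7441 + 7.8934) = (13.5211, 12.6376)
link 3: phi[3] = 30 + -10 + 50 + 170 = 240 deg
  cos(240 deg) = -0.5000, sin(240 deg) = -0.8660
  joint[4] = (13.5211, 12.6376) + 1.7 * (-0.5000, -0.8660) = (13.5211 + -0.8500, 12.6376 + -1.4722) = (12.6711, 11.1653)
End effector: (12.6711, 11.1653)

Answer: 12.6711 11.1653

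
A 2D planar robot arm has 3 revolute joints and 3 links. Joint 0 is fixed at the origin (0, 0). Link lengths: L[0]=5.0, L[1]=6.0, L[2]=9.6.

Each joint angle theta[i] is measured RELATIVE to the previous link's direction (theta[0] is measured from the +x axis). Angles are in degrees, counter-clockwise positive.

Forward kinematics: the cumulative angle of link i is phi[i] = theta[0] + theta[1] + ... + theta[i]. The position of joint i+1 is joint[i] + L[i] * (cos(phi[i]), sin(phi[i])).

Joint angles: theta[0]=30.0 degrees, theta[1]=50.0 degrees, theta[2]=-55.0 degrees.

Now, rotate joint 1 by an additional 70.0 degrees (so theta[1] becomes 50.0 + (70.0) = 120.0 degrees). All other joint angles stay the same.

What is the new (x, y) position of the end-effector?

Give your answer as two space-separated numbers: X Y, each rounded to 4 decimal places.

Answer: -1.7027 15.0635

Derivation:
joint[0] = (0.0000, 0.0000)  (base)
link 0: phi[0] = 30 = 30 deg
  cos(30 deg) = 0.8660, sin(30 deg) = 0.5000
  joint[1] = (0.0000, 0.0000) + 5 * (0.8660, 0.5000) = (0.0000 + 4.3301, 0.0000 + 2.5000) = (4.3301, 2.5000)
link 1: phi[1] = 30 + 120 = 150 deg
  cos(150 deg) = -0.8660, sin(150 deg) = 0.5000
  joint[2] = (4.3301, 2.5000) + 6 * (-0.8660, 0.5000) = (4.3301 + -5.1962, 2.5000 + 3.0000) = (-0.8660, 5.5000)
link 2: phi[2] = 30 + 120 + -55 = 95 deg
  cos(95 deg) = -0.0872, sin(95 deg) = 0.9962
  joint[3] = (-0.8660, 5.5000) + 9.6 * (-0.0872, 0.9962) = (-0.8660 + -0.8367, 5.5000 + 9.5635) = (-1.7027, 15.0635)
End effector: (-1.7027, 15.0635)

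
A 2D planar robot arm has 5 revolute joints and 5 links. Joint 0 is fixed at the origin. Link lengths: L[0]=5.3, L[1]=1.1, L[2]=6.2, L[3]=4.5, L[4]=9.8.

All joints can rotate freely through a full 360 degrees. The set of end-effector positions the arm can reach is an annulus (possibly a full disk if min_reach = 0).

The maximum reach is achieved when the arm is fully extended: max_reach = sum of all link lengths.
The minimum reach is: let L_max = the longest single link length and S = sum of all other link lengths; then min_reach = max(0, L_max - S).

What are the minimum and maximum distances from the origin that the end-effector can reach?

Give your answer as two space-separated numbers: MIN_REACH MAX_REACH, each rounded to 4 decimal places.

Link lengths: [5.3, 1.1, 6.2, 4.5, 9.8]
max_reach = 5.3 + 1.1 + 6.2 + 4.5 + 9.8 = 26.9
L_max = max([5.3, 1.1, 6.2, 4.5, 9.8]) = 9.8
S (sum of others) = 26.9 - 9.8 = 17.1
min_reach = max(0, 9.8 - 17.1) = max(0, -7.3) = 0

Answer: 0.0000 26.9000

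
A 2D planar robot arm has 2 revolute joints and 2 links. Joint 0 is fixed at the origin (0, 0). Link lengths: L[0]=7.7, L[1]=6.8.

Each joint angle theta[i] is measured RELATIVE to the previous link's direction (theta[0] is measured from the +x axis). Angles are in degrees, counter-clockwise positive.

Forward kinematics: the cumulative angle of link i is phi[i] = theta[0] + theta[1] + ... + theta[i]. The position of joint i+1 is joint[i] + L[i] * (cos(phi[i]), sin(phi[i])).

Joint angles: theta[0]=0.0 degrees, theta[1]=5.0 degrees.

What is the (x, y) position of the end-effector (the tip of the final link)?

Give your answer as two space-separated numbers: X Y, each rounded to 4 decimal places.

Answer: 14.4741 0.5927

Derivation:
joint[0] = (0.0000, 0.0000)  (base)
link 0: phi[0] = 0 = 0 deg
  cos(0 deg) = 1.0000, sin(0 deg) = 0.0000
  joint[1] = (0.0000, 0.0000) + 7.7 * (1.0000, 0.0000) = (0.0000 + 7.7000, 0.0000 + 0.0000) = (7.7000, 0.0000)
link 1: phi[1] = 0 + 5 = 5 deg
  cos(5 deg) = 0.9962, sin(5 deg) = 0.0872
  joint[2] = (7.7000, 0.0000) + 6.8 * (0.9962, 0.0872) = (7.7000 + 6.7741, 0.0000 + 0.5927) = (14.4741, 0.5927)
End effector: (14.4741, 0.5927)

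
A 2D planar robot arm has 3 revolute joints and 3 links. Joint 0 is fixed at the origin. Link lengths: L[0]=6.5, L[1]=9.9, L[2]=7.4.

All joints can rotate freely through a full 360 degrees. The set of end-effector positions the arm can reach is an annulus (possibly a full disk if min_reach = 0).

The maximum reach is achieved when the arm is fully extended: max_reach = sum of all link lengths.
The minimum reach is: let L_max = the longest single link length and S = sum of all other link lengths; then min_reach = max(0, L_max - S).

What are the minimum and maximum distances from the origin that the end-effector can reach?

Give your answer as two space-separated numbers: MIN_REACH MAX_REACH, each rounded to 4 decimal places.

Link lengths: [6.5, 9.9, 7.4]
max_reach = 6.5 + 9.9 + 7.4 = 23.8
L_max = max([6.5, 9.9, 7.4]) = 9.9
S (sum of others) = 23.8 - 9.9 = 13.9
min_reach = max(0, 9.9 - 13.9) = max(0, -4) = 0

Answer: 0.0000 23.8000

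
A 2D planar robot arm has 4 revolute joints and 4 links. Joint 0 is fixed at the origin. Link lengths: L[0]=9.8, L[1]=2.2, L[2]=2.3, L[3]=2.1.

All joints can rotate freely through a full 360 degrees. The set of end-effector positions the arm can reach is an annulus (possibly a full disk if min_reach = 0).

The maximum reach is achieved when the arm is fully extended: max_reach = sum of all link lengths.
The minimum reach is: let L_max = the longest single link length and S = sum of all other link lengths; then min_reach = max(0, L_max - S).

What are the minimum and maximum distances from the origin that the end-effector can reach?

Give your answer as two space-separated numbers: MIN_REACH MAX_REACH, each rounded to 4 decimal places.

Answer: 3.2000 16.4000

Derivation:
Link lengths: [9.8, 2.2, 2.3, 2.1]
max_reach = 9.8 + 2.2 + 2.3 + 2.1 = 16.4
L_max = max([9.8, 2.2, 2.3, 2.1]) = 9.8
S (sum of others) = 16.4 - 9.8 = 6.6
min_reach = max(0, 9.8 - 6.6) = max(0, 3.2) = 3.2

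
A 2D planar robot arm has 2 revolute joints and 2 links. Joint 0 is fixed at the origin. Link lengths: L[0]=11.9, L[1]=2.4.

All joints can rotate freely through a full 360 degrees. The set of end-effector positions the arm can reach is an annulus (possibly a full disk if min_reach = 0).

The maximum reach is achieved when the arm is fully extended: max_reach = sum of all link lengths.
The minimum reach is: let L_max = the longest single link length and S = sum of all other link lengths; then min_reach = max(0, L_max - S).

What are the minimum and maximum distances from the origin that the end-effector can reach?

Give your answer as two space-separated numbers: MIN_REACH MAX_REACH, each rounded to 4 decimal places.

Link lengths: [11.9, 2.4]
max_reach = 11.9 + 2.4 = 14.3
L_max = max([11.9, 2.4]) = 11.9
S (sum of others) = 14.3 - 11.9 = 2.4
min_reach = max(0, 11.9 - 2.4) = max(0, 9.5) = 9.5

Answer: 9.5000 14.3000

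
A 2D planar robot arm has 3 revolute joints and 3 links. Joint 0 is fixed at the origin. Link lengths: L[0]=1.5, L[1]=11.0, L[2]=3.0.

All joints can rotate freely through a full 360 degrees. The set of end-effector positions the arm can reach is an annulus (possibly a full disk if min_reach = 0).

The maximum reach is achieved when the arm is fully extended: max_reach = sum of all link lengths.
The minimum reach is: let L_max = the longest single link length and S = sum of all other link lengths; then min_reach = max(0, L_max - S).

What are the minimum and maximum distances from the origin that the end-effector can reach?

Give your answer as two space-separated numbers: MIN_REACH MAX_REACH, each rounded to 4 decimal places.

Link lengths: [1.5, 11.0, 3.0]
max_reach = 1.5 + 11 + 3 = 15.5
L_max = max([1.5, 11.0, 3.0]) = 11
S (sum of others) = 15.5 - 11 = 4.5
min_reach = max(0, 11 - 4.5) = max(0, 6.5) = 6.5

Answer: 6.5000 15.5000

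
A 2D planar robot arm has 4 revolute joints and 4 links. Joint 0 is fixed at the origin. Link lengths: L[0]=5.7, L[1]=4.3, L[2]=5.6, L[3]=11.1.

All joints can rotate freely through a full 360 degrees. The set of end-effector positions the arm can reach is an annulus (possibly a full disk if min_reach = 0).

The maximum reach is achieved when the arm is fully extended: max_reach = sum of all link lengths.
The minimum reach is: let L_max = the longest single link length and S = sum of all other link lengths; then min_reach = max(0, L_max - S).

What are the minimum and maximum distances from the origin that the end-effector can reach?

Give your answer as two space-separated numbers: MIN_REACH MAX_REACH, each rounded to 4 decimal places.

Link lengths: [5.7, 4.3, 5.6, 11.1]
max_reach = 5.7 + 4.3 + 5.6 + 11.1 = 26.7
L_max = max([5.7, 4.3, 5.6, 11.1]) = 11.1
S (sum of others) = 26.7 - 11.1 = 15.6
min_reach = max(0, 11.1 - 15.6) = max(0, -4.5) = 0

Answer: 0.0000 26.7000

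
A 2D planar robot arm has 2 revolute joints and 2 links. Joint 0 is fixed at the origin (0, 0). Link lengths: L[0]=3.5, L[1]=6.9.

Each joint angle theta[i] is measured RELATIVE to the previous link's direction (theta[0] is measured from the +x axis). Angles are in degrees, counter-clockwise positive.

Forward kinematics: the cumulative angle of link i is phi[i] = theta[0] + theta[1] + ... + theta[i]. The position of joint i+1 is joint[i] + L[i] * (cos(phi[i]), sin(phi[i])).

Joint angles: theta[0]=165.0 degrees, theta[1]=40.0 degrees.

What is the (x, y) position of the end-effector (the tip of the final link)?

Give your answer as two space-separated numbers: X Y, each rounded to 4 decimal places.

Answer: -9.6343 -2.0102

Derivation:
joint[0] = (0.0000, 0.0000)  (base)
link 0: phi[0] = 165 = 165 deg
  cos(165 deg) = -0.9659, sin(165 deg) = 0.2588
  joint[1] = (0.0000, 0.0000) + 3.5 * (-0.9659, 0.2588) = (0.0000 + -3.3807, 0.0000 + 0.9059) = (-3.3807, 0.9059)
link 1: phi[1] = 165 + 40 = 205 deg
  cos(205 deg) = -0.9063, sin(205 deg) = -0.4226
  joint[2] = (-3.3807, 0.9059) + 6.9 * (-0.9063, -0.4226) = (-3.3807 + -6.2535, 0.9059 + -2.9161) = (-9.6343, -2.0102)
End effector: (-9.6343, -2.0102)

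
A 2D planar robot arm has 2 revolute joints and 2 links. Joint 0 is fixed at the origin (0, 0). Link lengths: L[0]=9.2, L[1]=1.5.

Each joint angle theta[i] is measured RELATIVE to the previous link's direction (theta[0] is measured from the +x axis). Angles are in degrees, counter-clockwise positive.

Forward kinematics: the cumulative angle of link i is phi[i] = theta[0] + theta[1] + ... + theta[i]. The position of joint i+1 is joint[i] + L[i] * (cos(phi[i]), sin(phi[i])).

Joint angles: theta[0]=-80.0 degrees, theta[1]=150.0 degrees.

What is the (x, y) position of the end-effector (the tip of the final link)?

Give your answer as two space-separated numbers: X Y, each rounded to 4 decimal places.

Answer: 2.1106 -7.6507

Derivation:
joint[0] = (0.0000, 0.0000)  (base)
link 0: phi[0] = -80 = -80 deg
  cos(-80 deg) = 0.1736, sin(-80 deg) = -0.9848
  joint[1] = (0.0000, 0.0000) + 9.2 * (0.1736, -0.9848) = (0.0000 + 1.5976, 0.0000 + -9.0602) = (1.5976, -9.0602)
link 1: phi[1] = -80 + 150 = 70 deg
  cos(70 deg) = 0.3420, sin(70 deg) = 0.9397
  joint[2] = (1.5976, -9.0602) + 1.5 * (0.3420, 0.9397) = (1.5976 + 0.5130, -9.0602 + 1.4095) = (2.1106, -7.6507)
End effector: (2.1106, -7.6507)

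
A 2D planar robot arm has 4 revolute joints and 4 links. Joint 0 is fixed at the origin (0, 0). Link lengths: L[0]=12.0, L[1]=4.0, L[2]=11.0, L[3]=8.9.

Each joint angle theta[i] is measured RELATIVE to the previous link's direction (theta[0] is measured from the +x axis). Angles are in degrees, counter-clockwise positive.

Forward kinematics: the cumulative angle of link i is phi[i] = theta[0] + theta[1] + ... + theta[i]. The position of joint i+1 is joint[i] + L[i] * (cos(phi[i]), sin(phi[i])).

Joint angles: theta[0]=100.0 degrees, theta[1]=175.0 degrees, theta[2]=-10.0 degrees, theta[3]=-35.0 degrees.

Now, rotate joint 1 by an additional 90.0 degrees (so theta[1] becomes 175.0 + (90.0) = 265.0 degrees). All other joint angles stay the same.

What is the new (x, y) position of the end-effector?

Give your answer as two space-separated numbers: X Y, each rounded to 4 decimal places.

joint[0] = (0.0000, 0.0000)  (base)
link 0: phi[0] = 100 = 100 deg
  cos(100 deg) = -0.1736, sin(100 deg) = 0.9848
  joint[1] = (0.0000, 0.0000) + 12 * (-0.1736, 0.9848) = (0.0000 + -2.0838, 0.0000 + 11.8177) = (-2.0838, 11.8177)
link 1: phi[1] = 100 + 265 = 365 deg
  cos(365 deg) = 0.9962, sin(365 deg) = 0.0872
  joint[2] = (-2.0838, 11.8177) + 4 * (0.9962, 0.0872) = (-2.0838 + 3.9848, 11.8177 + 0.3486) = (1.9010, 12.1663)
link 2: phi[2] = 100 + 265 + -10 = 355 deg
  cos(355 deg) = 0.9962, sin(355 deg) = -0.0872
  joint[3] = (1.9010, 12.1663) + 11 * (0.9962, -0.0872) = (1.9010 + 10.9581, 12.1663 + -0.9587) = (12.8591, 11.2076)
link 3: phi[3] = 100 + 265 + -10 + -35 = 320 deg
  cos(320 deg) = 0.7660, sin(320 deg) = -0.6428
  joint[4] = (12.8591, 11.2076) + 8.9 * (0.7660, -0.6428) = (12.8591 + 6.8178, 11.2076 + -5.7208) = (19.6769, 5.4868)
End effector: (19.6769, 5.4868)

Answer: 19.6769 5.4868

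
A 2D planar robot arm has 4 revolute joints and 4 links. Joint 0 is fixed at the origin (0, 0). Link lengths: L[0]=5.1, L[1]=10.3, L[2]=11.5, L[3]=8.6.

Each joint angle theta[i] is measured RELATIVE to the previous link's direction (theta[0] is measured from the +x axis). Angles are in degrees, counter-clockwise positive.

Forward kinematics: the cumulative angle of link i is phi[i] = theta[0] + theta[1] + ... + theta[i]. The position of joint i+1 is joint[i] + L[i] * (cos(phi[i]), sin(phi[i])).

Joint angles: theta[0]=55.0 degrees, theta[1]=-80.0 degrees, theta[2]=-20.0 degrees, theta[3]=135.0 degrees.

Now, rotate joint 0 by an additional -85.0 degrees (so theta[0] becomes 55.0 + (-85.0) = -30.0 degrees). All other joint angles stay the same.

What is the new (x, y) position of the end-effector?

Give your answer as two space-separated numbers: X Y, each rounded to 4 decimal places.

Answer: 2.0691 -20.2888

Derivation:
joint[0] = (0.0000, 0.0000)  (base)
link 0: phi[0] = -30 = -30 deg
  cos(-30 deg) = 0.8660, sin(-30 deg) = -0.5000
  joint[1] = (0.0000, 0.0000) + 5.1 * (0.8660, -0.5000) = (0.0000 + 4.4167, 0.0000 + -2.5500) = (4.4167, -2.5500)
link 1: phi[1] = -30 + -80 = -110 deg
  cos(-110 deg) = -0.3420, sin(-110 deg) = -0.9397
  joint[2] = (4.4167, -2.5500) + 10.3 * (-0.3420, -0.9397) = (4.4167 + -3.5228, -2.5500 + -9.6788) = (0.8939, -12.2288)
link 2: phi[2] = -30 + -80 + -20 = -130 deg
  cos(-130 deg) = -0.6428, sin(-130 deg) = -0.7660
  joint[3] = (0.8939, -12.2288) + 11.5 * (-0.6428, -0.7660) = (0.8939 + -7.3921, -12.2288 + -8.8095) = (-6.4981, -21.0383)
link 3: phi[3] = -30 + -80 + -20 + 135 = 5 deg
  cos(5 deg) = 0.9962, sin(5 deg) = 0.0872
  joint[4] = (-6.4981, -21.0383) + 8.6 * (0.9962, 0.0872) = (-6.4981 + 8.5673, -21.0383 + 0.7495) = (2.0691, -20.2888)
End effector: (2.0691, -20.2888)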